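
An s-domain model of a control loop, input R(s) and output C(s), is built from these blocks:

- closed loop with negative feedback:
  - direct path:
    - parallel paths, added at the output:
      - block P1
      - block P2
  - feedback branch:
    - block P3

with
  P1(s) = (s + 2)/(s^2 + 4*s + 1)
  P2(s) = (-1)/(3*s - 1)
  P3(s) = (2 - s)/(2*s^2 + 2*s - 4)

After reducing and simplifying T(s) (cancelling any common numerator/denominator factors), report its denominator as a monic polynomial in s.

Answer: s^4 + 17*s^3/3 + 20*s^2/3 - 5*s/6 + 1/3

Working:
Step 1. combine P1, P2 in parallel gives (2*s^2 + s - 3)/(3*s^3 + 11*s^2 - s - 1)
Step 2. feedback reduction of (P1+P2), P3 gives (4*s^3 + 10*s^2 - 2*s - 12)/(6*s^4 + 34*s^3 + 40*s^2 - 5*s + 2)
The result of step 2 is T(s) in lowest terms. Its denominator has leading coefficient 6; dividing the denominator through by 6 makes it monic.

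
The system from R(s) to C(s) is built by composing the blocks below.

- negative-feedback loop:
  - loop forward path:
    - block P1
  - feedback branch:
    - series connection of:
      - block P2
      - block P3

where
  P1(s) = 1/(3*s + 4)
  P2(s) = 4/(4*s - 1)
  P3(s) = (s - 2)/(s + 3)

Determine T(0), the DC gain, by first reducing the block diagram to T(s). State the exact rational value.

Step 1. cascade P2, P3: (4*s - 8)/(4*s^2 + 11*s - 3)
Step 2. reduce the feedback loop with forward P1 and return (P2*P3): (4*s^2 + 11*s - 3)/(12*s^3 + 49*s^2 + 39*s - 20)
Evaluating the step-2 result (the overall T(s)) at s = 0 gives T(0) = -3/(-20) = 3/20.

Therefore the answer is 3/20.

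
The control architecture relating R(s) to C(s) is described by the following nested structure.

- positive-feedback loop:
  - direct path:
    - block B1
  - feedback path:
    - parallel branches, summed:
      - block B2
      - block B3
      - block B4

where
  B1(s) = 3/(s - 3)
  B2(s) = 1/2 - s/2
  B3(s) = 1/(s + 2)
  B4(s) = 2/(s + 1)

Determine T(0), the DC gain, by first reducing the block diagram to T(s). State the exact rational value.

First reduce the diagram to T(s).

[1] reduce the parallel group B2, B3, B4, giving (-s^3 - 2*s^2 + 7*s + 12)/(2*s^2 + 6*s + 4)
[2] apply the feedback formula to B1, (B2+B3+B4), giving (6*s^2 + 18*s + 12)/(5*s^3 + 6*s^2 - 35*s - 48)
Step 2 gives the overall T(s). Then T(0) = 12/(-48) = -1/4.

Answer: -1/4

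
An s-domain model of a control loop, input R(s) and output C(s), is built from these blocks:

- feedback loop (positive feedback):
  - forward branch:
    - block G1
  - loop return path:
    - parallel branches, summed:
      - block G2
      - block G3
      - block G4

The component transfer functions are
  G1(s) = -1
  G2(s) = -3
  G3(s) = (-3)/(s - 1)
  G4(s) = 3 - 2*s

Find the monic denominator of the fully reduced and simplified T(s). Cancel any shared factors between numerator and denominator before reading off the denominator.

(1) parallel reduction of G2, G3, G4; result (-2*s^2 + 2*s - 3)/(s - 1)
(2) close the feedback loop around G1, (G2+G3+G4); result (s - 1)/(2*s^2 - 3*s + 4)
T(s) is the step-2 result (common factors already cancelled). Leading coefficient of the denominator: 2. Divide through by 2 for the monic polynomial.

Hence the answer: s^2 - 3*s/2 + 2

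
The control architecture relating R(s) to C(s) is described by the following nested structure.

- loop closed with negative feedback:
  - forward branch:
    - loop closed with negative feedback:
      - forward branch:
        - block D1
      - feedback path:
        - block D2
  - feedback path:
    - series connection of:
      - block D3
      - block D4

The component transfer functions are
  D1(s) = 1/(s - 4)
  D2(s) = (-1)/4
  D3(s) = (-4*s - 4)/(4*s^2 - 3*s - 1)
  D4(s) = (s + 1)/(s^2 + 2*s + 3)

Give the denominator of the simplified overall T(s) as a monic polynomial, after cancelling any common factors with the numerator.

Reducing step by step:

(1) feedback reduction of D1, D2 -> 4/(4*s - 17)
(2) cascade D3, D4 -> (-4*s^2 - 8*s - 4)/(4*s^4 + 5*s^3 + 5*s^2 - 11*s - 3)
(3) reduce the feedback loop with forward [D1/(1+D1*D2)] and return (D3*D4) -> (16*s^4 + 20*s^3 + 20*s^2 - 44*s - 12)/(16*s^5 - 48*s^4 - 65*s^3 - 145*s^2 + 143*s + 35)
That last expression is T(s), already simplified. Scaling its denominator by 1/16 (the reciprocal of the leading coefficient) yields the monic denominator.

Answer: s^5 - 3*s^4 - 65*s^3/16 - 145*s^2/16 + 143*s/16 + 35/16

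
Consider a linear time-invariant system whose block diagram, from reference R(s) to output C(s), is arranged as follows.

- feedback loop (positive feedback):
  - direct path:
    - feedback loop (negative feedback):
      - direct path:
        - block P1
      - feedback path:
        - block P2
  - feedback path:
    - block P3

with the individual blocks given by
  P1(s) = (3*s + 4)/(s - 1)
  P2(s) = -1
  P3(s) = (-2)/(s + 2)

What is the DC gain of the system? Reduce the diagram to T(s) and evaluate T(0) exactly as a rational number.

[1] reduce the feedback loop with forward P1 and return P2 gives (-3*s - 4)/(2*s + 5)
[2] close the feedback loop around [P1/(1+P1*P2)], P3 gives (-3*s^2 - 10*s - 8)/(2*s^2 + 3*s + 2)
DC gain: substitute s = 0 into T(s) from step 2: T(0) = -8/2 = -4.

Therefore the answer is -4.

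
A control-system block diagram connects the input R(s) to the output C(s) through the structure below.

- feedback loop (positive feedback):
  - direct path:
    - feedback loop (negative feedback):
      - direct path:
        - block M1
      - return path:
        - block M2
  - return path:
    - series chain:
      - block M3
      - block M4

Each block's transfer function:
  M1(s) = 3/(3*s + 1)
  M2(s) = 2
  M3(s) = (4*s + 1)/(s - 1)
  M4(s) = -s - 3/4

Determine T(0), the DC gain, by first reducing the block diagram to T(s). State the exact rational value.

[1] reduce the feedback loop with forward M1 and return M2 -> 3/(3*s + 7)
[2] combine M3, M4 in series -> (-16*s^2 - 16*s - 3)/(4*s - 4)
[3] reduce the feedback loop with forward [M1/(1+M1*M2)] and return (M3*M4) -> (12*s - 12)/(60*s^2 + 64*s - 19)
Step 3 gives the overall T(s). Then T(0) = -12/(-19) = 12/19.

Answer: 12/19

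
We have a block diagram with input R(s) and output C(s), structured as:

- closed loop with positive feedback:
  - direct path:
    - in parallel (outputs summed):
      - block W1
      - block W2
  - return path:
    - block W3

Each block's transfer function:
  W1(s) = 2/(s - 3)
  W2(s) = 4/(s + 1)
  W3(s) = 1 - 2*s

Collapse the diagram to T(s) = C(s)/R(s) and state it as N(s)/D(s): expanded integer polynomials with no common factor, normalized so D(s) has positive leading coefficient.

Answer: (6*s - 10)/(13*s^2 - 28*s + 7)

Working:
1. add W1, W2 (parallel); result (6*s - 10)/(s^2 - 2*s - 3)
2. apply the feedback formula to (W1+W2), W3; the result is T(s) itself (integer coefficients, no common factor, positive leading denominator coefficient)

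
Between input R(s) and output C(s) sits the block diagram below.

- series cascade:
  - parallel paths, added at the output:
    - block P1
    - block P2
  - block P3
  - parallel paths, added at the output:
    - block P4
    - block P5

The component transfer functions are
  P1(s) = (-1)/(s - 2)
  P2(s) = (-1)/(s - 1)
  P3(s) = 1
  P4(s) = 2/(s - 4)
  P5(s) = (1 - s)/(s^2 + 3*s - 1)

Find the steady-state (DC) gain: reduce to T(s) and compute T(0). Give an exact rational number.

Answer: -9/4

Working:
1. reduce the parallel group P1, P2 gives (3 - 2*s)/(s^2 - 3*s + 2)
2. sum the parallel branches P4, P5 gives (s^2 + 11*s - 6)/(s^3 - s^2 - 13*s + 4)
3. cascade (P1+P2), P3, (P4+P5) gives (-2*s^3 - 19*s^2 + 45*s - 18)/(s^5 - 4*s^4 - 8*s^3 + 41*s^2 - 38*s + 8)
The step-3 result is T(s). Setting s = 0: T(0) = -18/8 = -9/4.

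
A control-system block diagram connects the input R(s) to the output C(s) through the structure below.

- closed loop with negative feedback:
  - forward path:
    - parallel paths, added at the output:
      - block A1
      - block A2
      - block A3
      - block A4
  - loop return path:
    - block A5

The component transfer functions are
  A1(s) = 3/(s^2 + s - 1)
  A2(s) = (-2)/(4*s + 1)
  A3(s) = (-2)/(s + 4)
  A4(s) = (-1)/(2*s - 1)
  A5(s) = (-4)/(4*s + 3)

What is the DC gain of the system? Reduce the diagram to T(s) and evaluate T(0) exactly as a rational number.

First reduce the diagram to T(s).

[1] sum the parallel branches A1, A2, A3, A4; result (-24*s^4 - 27*s^3 + 93*s^2 + 6*s - 18)/(8*s^5 + 38*s^4 + 13*s^3 - 43*s^2 + 5*s + 4)
[2] reduce the feedback loop with forward (A1+A2+A3+A4) and return A5; result (-96*s^5 - 180*s^4 + 291*s^3 + 303*s^2 - 54*s - 54)/(32*s^6 + 176*s^5 + 262*s^4 - 25*s^3 - 481*s^2 + 7*s + 84)
That last expression is T(s); at s = 0 only the constant terms survive, so T(0) = -54/84 = -9/14.

Answer: -9/14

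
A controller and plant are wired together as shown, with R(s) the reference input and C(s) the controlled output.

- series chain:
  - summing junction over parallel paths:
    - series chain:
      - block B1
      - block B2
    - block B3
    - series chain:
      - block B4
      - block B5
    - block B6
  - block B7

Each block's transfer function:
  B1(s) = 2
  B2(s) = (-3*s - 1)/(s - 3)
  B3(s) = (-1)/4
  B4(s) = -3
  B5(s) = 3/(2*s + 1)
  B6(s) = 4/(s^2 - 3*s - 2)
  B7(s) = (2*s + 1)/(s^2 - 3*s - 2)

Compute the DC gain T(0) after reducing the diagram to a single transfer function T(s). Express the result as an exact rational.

Step 1. multiply B1, B2 (series) -> (-6*s - 2)/(s - 3)
Step 2. series reduction of B4, B5 -> (-9)/(2*s + 1)
Step 3. sum the parallel branches (B1*B2), B3, (B4*B5), B6 -> (-50*s^4 + 79*s^3 + 448*s^2 - 247*s - 254)/(8*s^4 - 44*s^3 + 32*s^2 + 76*s + 24)
Step 4. series reduction of ((B1*B2)+B3+(B4*B5)+B6), B7 -> (-50*s^4 + 79*s^3 + 448*s^2 - 247*s - 254)/(4*s^5 - 36*s^4 + 92*s^3 - 12*s^2 - 128*s - 48)
The step-4 result is T(s). Setting s = 0: T(0) = -254/(-48) = 127/24.

Therefore the answer is 127/24.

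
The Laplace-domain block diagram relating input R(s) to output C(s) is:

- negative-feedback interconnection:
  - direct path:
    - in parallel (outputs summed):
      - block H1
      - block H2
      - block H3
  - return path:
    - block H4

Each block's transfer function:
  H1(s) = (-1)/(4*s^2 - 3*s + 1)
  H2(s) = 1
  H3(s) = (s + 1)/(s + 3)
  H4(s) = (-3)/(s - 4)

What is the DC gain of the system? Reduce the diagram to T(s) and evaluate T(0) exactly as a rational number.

1. add H1, H2, H3 (parallel), giving (8*s^3 + 10*s^2 - 11*s + 1)/(4*s^3 + 9*s^2 - 8*s + 3)
2. feedback reduction of (H1+H2+H3), H4, giving (8*s^4 - 22*s^3 - 51*s^2 + 45*s - 4)/(4*s^4 - 31*s^3 - 74*s^2 + 68*s - 15)
The step-2 result is T(s). Setting s = 0: T(0) = -4/(-15) = 4/15.

Answer: 4/15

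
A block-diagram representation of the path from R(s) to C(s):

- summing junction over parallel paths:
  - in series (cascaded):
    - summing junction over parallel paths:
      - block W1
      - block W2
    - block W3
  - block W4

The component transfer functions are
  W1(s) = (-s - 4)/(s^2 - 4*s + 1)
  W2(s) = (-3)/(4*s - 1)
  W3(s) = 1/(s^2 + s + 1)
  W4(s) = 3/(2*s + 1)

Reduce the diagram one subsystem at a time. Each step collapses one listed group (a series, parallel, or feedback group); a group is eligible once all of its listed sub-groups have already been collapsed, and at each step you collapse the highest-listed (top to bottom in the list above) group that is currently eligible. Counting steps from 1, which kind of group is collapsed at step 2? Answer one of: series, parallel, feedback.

Reducing step by step:

(1) combine W1, W2 in parallel
(2) combine (W1+W2), W3 in series
(3) parallel reduction of ((W1+W2)*W3), W4
The group at step 2 is a series group.

Answer: series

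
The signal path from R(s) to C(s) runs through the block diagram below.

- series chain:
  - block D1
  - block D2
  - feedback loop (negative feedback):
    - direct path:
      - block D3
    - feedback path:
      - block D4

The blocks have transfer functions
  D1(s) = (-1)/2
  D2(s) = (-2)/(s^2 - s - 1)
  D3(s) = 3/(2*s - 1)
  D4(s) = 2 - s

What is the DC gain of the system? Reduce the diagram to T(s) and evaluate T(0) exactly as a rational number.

Step 1: collapse the loop (D3 forward, D4 return) -> (-3)/(s - 5)
Step 2: reduce the series chain D1, D2, [D3/(1+D3*D4)] -> (-3)/(s^3 - 6*s^2 + 4*s + 5)
Step 2 gives the overall T(s). Then T(0) = -3/5.

Hence the answer: -3/5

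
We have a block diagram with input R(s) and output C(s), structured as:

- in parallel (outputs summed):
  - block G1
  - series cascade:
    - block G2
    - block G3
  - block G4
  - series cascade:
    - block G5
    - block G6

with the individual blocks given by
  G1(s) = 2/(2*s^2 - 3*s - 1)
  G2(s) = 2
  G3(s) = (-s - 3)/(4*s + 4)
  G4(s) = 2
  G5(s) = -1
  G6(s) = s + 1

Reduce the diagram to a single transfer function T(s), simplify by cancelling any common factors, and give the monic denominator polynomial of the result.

Reducing step by step:

(1) cascade G2, G3 = (-s - 3)/(2*s + 2)
(2) series reduction of G5, G6 = -s - 1
(3) reduce the parallel group G1, (G2*G3), G4, (G5*G6) = (-4*s^4 + 4*s^3 + 3*s^2 + 8*s + 5)/(4*s^3 - 2*s^2 - 8*s - 2)
The result of step 3 is T(s) in lowest terms. Its denominator has leading coefficient 4; dividing the denominator through by 4 makes it monic.

Answer: s^3 - s^2/2 - 2*s - 1/2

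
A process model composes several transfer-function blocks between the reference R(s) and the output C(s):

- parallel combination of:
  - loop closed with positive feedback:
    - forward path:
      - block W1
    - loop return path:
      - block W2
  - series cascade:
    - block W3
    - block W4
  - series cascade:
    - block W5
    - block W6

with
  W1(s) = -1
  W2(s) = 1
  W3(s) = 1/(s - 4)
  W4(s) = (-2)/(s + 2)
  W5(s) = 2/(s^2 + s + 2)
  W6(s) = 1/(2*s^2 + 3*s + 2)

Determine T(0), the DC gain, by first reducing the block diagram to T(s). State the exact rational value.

Reducing step by step:

[1] collapse the loop (W1 forward, W2 return) -> (-1)/2
[2] reduce the series chain W3, W4 -> (-2)/(s^2 - 2*s - 8)
[3] reduce the series chain W5, W6 -> 2/(2*s^4 + 5*s^3 + 9*s^2 + 8*s + 4)
[4] reduce the parallel group [W1/(1-W1*W2)], (W3*W4), (W5*W6) -> (-2*s^6 - s^5 + 9*s^4 + 30*s^3 + 52*s^2 + 32*s - 16)/(4*s^6 + 2*s^5 - 34*s^4 - 100*s^3 - 168*s^2 - 144*s - 64)
That last expression is T(s); at s = 0 only the constant terms survive, so T(0) = -16/(-64) = 1/4.

Answer: 1/4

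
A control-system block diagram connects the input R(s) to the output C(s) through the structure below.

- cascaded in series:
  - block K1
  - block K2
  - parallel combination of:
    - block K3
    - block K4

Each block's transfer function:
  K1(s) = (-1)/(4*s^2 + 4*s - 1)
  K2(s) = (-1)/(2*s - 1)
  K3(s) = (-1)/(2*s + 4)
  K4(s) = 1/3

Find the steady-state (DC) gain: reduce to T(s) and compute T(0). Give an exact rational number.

Reducing step by step:

[1] sum the parallel branches K3, K4 = (2*s + 1)/(6*s + 12)
[2] cascade K1, K2, (K3+K4) = (2*s + 1)/(48*s^4 + 120*s^3 + 12*s^2 - 66*s + 12)
DC gain: substitute s = 0 into T(s) from step 2: T(0) = 1/12.

Answer: 1/12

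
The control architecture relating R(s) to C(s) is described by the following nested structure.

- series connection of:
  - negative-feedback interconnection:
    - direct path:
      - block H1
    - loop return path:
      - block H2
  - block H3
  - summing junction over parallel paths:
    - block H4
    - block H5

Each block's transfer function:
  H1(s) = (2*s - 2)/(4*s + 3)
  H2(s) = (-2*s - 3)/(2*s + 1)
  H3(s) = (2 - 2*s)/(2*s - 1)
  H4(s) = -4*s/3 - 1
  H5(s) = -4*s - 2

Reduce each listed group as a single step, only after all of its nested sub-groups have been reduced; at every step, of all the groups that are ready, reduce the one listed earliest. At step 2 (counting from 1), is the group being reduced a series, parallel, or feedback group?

Step 1 - reduce the feedback loop with forward H1 and return H2
Step 2 - combine H4, H5 in parallel
Step 3 - combine [H1/(1+H1*H2)], H3, (H4+H5) in series
Step 2: parallel.

Final answer: parallel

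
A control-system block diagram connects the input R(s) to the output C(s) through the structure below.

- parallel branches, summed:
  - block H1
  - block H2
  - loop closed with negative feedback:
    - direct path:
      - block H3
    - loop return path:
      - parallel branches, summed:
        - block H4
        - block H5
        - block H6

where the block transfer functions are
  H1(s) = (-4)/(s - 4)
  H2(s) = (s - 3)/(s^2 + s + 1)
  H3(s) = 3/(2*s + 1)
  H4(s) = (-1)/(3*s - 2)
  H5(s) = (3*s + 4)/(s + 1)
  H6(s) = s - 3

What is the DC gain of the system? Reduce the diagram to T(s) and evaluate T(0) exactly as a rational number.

Answer: -16/11

Working:
Step 1: parallel reduction of H4, H5, H6: (3*s^3 + s^2 - 3)/(3*s^2 + s - 2)
Step 2: apply the feedback formula to H3, (H4+H5+H6): (9*s^2 + 3*s - 6)/(15*s^3 + 8*s^2 - 3*s - 11)
Step 3: combine H1, H2, [H3/(1+H3*(H4+H5+H6))] in parallel: (-36*s^5 - 213*s^4 - s^3 + 103*s^2 + 103*s - 64)/(15*s^6 - 37*s^5 - 72*s^4 - 86*s^3 + 10*s^2 + 45*s + 44)
That last expression is T(s); at s = 0 only the constant terms survive, so T(0) = -64/44 = -16/11.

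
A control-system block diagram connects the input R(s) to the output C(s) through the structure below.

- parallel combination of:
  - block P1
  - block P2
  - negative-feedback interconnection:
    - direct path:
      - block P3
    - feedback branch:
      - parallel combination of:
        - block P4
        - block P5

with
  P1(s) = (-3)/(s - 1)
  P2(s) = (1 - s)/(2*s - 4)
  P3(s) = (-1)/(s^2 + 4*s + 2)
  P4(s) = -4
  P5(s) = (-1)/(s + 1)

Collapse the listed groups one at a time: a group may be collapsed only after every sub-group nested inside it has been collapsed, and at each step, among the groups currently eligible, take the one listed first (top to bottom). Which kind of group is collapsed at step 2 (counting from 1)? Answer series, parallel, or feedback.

(1) sum the parallel branches P4, P5
(2) collapse the loop (P3 forward, (P4+P5) return)
(3) add P1, P2, [P3/(1+P3*(P4+P5))] (parallel)
At step 2 the group reduced is feedback.

Hence the answer: feedback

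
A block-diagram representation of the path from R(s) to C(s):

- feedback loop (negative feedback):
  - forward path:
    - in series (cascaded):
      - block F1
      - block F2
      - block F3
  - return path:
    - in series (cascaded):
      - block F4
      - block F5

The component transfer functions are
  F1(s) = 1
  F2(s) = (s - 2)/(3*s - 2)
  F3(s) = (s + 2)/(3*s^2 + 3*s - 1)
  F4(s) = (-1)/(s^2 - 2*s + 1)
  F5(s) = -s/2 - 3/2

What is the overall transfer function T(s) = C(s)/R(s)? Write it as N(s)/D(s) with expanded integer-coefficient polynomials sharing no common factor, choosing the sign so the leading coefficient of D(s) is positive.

Step 1 - cascade F1, F2, F3, giving (s^2 - 4)/(9*s^3 + 3*s^2 - 9*s + 2)
Step 2 - reduce the series chain F4, F5, giving (s + 3)/(2*s^2 - 4*s + 2)
Step 3 - reduce the feedback loop with forward (F1*F2*F3) and return (F4*F5) - this is the overall T(s), already in the required normalized form

Final answer: (2*s^4 - 4*s^3 - 6*s^2 + 16*s - 8)/(18*s^5 - 30*s^4 - 11*s^3 + 49*s^2 - 30*s - 8)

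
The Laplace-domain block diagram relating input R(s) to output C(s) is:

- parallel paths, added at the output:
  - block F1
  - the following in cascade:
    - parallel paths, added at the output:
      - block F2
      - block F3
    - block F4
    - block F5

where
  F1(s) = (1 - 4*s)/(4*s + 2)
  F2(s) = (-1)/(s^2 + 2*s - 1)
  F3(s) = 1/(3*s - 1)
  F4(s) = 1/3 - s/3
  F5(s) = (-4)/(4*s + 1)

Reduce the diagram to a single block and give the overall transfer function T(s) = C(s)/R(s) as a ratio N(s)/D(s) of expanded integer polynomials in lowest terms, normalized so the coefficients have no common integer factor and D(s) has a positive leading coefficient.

Step 1: sum the parallel branches F2, F3, giving (s^2 - s)/(3*s^3 + 5*s^2 - 5*s + 1)
Step 2: reduce the series chain (F2+F3), F4, F5, giving (4*s^3 - 8*s^2 + 4*s)/(36*s^4 + 69*s^3 - 45*s^2 - 3*s + 3)
Step 3: combine F1, ((F2+F3)*F4*F5) in parallel, giving the overall T(s)

Therefore the answer is (-144*s^5 - 224*s^4 + 225*s^3 - 33*s^2 - 7*s + 3)/(144*s^5 + 348*s^4 - 42*s^3 - 102*s^2 + 6*s + 6).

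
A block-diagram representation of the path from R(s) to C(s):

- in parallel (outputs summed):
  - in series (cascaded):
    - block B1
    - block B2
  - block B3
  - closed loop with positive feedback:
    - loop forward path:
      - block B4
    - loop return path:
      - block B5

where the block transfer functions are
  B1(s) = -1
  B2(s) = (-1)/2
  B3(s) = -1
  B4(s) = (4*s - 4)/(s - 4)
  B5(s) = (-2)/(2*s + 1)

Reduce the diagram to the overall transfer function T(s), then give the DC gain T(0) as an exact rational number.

Step 1 - multiply B1, B2 (series), giving 1/2
Step 2 - reduce the feedback loop with forward B4 and return B5, giving (8*s^2 - 4*s - 4)/(2*s^2 + s - 12)
Step 3 - add (B1*B2), B3, [B4/(1-B4*B5)] (parallel), giving (14*s^2 - 9*s + 4)/(4*s^2 + 2*s - 24)
The step-3 result is T(s). Setting s = 0: T(0) = 4/(-24) = -1/6.

Answer: -1/6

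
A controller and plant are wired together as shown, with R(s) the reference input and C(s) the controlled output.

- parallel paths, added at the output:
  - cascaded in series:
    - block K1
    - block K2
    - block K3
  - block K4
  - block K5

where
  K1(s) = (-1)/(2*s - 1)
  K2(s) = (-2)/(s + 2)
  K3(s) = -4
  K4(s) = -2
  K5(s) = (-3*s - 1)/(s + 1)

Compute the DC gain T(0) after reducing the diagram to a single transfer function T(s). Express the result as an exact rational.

1. cascade K1, K2, K3: (-8)/(2*s^2 + 3*s - 2)
2. sum the parallel branches (K1*K2*K3), K4, K5: (-10*s^3 - 21*s^2 - 7*s - 2)/(2*s^3 + 5*s^2 + s - 2)
DC gain: substitute s = 0 into T(s) from step 2: T(0) = -2/(-2) = 1.

Therefore the answer is 1.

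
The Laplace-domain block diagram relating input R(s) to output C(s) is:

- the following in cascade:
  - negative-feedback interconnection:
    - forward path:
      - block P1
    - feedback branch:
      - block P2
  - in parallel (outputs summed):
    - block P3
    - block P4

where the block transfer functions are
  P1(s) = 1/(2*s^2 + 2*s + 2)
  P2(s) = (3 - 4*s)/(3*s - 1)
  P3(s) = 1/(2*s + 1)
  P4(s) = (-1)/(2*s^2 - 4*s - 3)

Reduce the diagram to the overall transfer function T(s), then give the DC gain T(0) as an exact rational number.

Reducing step by step:

[1] feedback reduction of P1, P2 -> (3*s - 1)/(6*s^3 + 4*s^2 + 1)
[2] add P3, P4 (parallel) -> (2*s^2 - 6*s - 4)/(4*s^3 - 6*s^2 - 10*s - 3)
[3] reduce the series chain [P1/(1+P1*P2)], (P3+P4) -> (6*s^3 - 20*s^2 - 6*s + 4)/(24*s^6 - 20*s^5 - 84*s^4 - 54*s^3 - 18*s^2 - 10*s - 3)
DC gain: substitute s = 0 into T(s) from step 3: T(0) = 4/(-3) = -4/3.

Answer: -4/3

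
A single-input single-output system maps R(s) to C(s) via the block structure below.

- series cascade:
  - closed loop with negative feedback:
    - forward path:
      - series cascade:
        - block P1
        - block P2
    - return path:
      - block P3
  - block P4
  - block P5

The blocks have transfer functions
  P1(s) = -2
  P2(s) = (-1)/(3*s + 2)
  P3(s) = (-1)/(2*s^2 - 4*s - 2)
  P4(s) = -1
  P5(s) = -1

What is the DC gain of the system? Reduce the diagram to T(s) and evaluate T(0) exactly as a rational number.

Reducing step by step:

Step 1. reduce the series chain P1, P2 = 2/(3*s + 2)
Step 2. collapse the loop ((P1*P2) forward, P3 return) = (2*s^2 - 4*s - 2)/(3*s^3 - 4*s^2 - 7*s - 3)
Step 3. cascade [(P1*P2)/(1+(P1*P2)*P3)], P4, P5 = (2*s^2 - 4*s - 2)/(3*s^3 - 4*s^2 - 7*s - 3)
DC gain: substitute s = 0 into T(s) from step 3: T(0) = -2/(-3) = 2/3.

Answer: 2/3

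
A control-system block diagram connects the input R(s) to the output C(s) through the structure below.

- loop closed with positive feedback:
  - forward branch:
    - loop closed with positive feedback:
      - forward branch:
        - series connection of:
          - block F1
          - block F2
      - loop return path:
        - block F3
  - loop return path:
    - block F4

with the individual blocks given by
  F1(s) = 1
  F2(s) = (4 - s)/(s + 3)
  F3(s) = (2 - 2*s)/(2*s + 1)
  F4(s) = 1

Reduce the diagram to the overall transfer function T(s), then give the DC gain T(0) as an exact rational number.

Step 1: reduce the series chain F1, F2; result (4 - s)/(s + 3)
Step 2: reduce the feedback loop with forward (F1*F2) and return F3; result (-2*s^2 + 7*s + 4)/(17*s - 5)
Step 3: apply the feedback formula to [(F1*F2)/(1-(F1*F2)*F3)], F4; result (-2*s^2 + 7*s + 4)/(2*s^2 + 10*s - 9)
That last expression is T(s); at s = 0 only the constant terms survive, so T(0) = 4/(-9) = -4/9.

Final answer: -4/9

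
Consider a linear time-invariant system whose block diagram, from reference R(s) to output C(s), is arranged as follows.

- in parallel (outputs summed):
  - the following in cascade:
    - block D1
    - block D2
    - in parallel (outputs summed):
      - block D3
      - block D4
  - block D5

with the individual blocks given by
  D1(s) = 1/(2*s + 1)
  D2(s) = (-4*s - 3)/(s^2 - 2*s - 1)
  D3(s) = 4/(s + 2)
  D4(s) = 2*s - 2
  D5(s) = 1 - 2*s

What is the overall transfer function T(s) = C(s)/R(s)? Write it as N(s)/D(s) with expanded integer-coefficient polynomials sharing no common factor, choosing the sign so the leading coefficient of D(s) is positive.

The answer is (-4*s^5 + 13*s^3 - 6*s^2 - 11*s - 2)/(2*s^4 + s^3 - 10*s^2 - 9*s - 2).

Reasoning:
1. sum the parallel branches D3, D4 -> (2*s^2 + 2*s)/(s + 2)
2. multiply D1, D2, (D3+D4) (series) -> (-8*s^3 - 14*s^2 - 6*s)/(2*s^4 + s^3 - 10*s^2 - 9*s - 2)
3. sum the parallel branches (D1*D2*(D3+D4)), D5 - this is the overall T(s), already in the required normalized form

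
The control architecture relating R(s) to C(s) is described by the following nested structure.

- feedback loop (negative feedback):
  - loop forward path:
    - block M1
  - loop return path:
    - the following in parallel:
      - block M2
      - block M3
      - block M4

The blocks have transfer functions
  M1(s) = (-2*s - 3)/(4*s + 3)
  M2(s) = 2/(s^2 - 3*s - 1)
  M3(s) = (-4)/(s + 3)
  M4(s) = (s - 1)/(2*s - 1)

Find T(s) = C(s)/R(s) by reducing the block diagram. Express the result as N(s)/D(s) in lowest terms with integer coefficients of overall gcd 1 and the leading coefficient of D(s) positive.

Reducing step by step:

Step 1. sum the parallel branches M2, M3, M4, giving (s^4 - 9*s^3 + 22*s^2 + 13*s - 7)/(2*s^4 - s^3 - 20*s^2 + 4*s + 3)
Step 2. apply the feedback formula to M1, (M2+M3+M4): this yields T(s), and no further normalization is needed

Answer: (-4*s^5 - 4*s^4 + 43*s^3 + 52*s^2 - 18*s - 9)/(6*s^5 + 17*s^4 - 100*s^3 - 136*s^2 - s + 30)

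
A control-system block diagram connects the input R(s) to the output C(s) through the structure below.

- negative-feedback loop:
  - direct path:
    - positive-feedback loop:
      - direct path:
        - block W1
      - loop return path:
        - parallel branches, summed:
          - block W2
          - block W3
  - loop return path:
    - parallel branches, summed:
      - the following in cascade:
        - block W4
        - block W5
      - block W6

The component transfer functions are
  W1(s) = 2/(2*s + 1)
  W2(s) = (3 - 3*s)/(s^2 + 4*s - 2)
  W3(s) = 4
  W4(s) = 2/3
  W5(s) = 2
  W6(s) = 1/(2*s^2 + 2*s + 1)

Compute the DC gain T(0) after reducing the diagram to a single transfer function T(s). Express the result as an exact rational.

First reduce the diagram to T(s).

(1) reduce the parallel group W2, W3, giving (4*s^2 + 13*s - 5)/(s^2 + 4*s - 2)
(2) apply the feedback formula to W1, (W2+W3), giving (2*s^2 + 8*s - 4)/(2*s^3 + s^2 - 26*s + 8)
(3) cascade W4, W5, giving 4/3
(4) sum the parallel branches (W4*W5), W6, giving (8*s^2 + 8*s + 7)/(6*s^2 + 6*s + 3)
(5) reduce the feedback loop with forward [W1/(1-W1*(W2+W3))] and return ((W4*W5)+W6), giving (12*s^4 + 60*s^3 + 30*s^2 - 12)/(12*s^5 + 34*s^4 - 64*s^3 - 59*s^2 - 6*s - 4)
Step 5 gives the overall T(s). Then T(0) = -12/(-4) = 3.

Answer: 3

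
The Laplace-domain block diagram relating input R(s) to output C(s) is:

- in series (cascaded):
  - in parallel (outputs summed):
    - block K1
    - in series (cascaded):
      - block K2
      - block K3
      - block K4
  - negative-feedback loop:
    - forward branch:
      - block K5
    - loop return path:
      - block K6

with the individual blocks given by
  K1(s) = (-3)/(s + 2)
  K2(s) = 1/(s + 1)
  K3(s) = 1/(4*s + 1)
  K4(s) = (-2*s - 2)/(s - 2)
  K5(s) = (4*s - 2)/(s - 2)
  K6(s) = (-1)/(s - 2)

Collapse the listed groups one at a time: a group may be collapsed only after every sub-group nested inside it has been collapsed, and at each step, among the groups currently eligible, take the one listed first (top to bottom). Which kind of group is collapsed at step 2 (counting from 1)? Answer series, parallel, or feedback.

Step 1. reduce the series chain K2, K3, K4
Step 2. add K1, (K2*K3*K4) (parallel)
Step 3. feedback reduction of K5, K6
Step 4. reduce the series chain (K1+(K2*K3*K4)), [K5/(1+K5*K6)]
Step 2: parallel.

Hence the answer: parallel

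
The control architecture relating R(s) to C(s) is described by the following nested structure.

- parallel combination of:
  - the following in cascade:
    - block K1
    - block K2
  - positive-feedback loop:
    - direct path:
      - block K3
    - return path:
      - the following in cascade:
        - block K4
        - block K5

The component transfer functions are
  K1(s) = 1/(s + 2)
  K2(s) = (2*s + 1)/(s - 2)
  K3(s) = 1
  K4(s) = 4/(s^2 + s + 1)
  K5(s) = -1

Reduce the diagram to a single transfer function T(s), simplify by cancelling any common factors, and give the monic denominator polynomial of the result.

(1) multiply K1, K2 (series); result (2*s + 1)/(s^2 - 4)
(2) reduce the series chain K4, K5; result (-4)/(s^2 + s + 1)
(3) collapse the loop (K3 forward, (K4*K5) return); result (s^2 + s + 1)/(s^2 + s + 5)
(4) parallel reduction of (K1*K2), [K3/(1-K3*(K4*K5))]; result (s^4 + 3*s^3 + 7*s + 1)/(s^4 + s^3 + s^2 - 4*s - 20)
Step 4 gives the fully reduced T(s), with no common factor left to cancel. The denominator is already monic (leading coefficient 1).

Hence the answer: s^4 + s^3 + s^2 - 4*s - 20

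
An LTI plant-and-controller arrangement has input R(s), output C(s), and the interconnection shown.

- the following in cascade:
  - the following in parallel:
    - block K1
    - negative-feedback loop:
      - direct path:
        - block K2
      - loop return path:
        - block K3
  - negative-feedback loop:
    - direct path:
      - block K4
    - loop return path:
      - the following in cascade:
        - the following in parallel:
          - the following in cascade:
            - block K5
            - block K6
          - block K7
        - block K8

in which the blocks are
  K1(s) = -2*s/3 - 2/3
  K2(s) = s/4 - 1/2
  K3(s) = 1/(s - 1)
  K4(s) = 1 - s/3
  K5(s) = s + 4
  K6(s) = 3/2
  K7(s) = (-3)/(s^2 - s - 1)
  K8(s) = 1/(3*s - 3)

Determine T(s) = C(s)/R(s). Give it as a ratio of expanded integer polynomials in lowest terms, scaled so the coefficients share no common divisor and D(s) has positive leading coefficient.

Step 1 - reduce the feedback loop with forward K2 and return K3; result (s^2 - 3*s + 2)/(5*s - 6)
Step 2 - reduce the parallel group K1, [K2/(1+K2*K3)]; result (-7*s^2 - 7*s + 18)/(15*s - 18)
Step 3 - multiply K5, K6 (series); result 3*s/2 + 6
Step 4 - combine (K5*K6), K7 in parallel; result (3*s^3 + 9*s^2 - 15*s - 18)/(2*s^2 - 2*s - 2)
Step 5 - series reduction of ((K5*K6)+K7), K8; result (s^3 + 3*s^2 - 5*s - 6)/(2*s^3 - 4*s^2 + 2)
Step 6 - apply the feedback formula to K4, (((K5*K6)+K7)*K8); result (2*s^4 - 10*s^3 + 12*s^2 + 2*s - 6)/(s^4 - 6*s^3 - 2*s^2 + 9*s + 12)
Step 7 - multiply (K1+[K2/(1+K2*K3)]), [K4/(1+K4*(((K5*K6)+K7)*K8))] (series), giving the overall T(s)

Final answer: (-14*s^6 + 56*s^5 + 22*s^4 - 278*s^3 + 244*s^2 + 78*s - 108)/(15*s^5 - 108*s^4 + 78*s^3 + 171*s^2 + 18*s - 216)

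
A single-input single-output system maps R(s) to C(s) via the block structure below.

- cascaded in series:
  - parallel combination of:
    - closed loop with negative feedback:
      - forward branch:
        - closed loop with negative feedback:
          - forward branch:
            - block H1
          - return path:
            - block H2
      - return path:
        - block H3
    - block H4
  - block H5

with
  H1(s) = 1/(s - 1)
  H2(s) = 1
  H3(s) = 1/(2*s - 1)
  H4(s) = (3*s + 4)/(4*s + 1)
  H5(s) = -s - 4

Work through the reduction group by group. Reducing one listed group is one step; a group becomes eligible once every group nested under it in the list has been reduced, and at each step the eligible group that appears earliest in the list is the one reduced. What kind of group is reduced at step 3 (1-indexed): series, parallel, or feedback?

Step 1 - close the feedback loop around H1, H2
Step 2 - reduce the feedback loop with forward [H1/(1+H1*H2)] and return H3
Step 3 - reduce the parallel group [[H1/(1+H1*H2)]/(1+[H1/(1+H1*H2)]*H3)], H4
Step 4 - series reduction of ([[H1/(1+H1*H2)]/(1+[H1/(1+H1*H2)]*H3)]+H4), H5
Step 3: parallel.

Final answer: parallel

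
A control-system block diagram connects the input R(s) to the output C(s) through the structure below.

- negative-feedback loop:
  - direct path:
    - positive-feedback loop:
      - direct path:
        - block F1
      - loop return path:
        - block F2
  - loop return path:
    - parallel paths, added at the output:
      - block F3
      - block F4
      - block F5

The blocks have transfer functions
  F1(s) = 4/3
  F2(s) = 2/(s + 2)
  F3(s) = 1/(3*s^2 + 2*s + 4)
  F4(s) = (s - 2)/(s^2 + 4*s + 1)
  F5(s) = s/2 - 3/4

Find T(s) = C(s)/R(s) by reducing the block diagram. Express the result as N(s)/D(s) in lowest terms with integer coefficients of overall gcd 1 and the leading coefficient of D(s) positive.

Step 1. collapse the loop (F1 forward, F2 return): (4*s + 8)/(3*s - 2)
Step 2. add F3, F4, F5 (parallel): (6*s^5 + 19*s^4 - 21*s^2 - 30*s - 40)/(12*s^4 + 56*s^3 + 60*s^2 + 72*s + 16)
Step 3. collapse the loop ([F1/(1-F1*F2)] forward, (F3+F4+F5) return); the result is T(s) itself (integer coefficients, no common factor, positive leading denominator coefficient)

Answer: (6*s^5 + 40*s^4 + 86*s^3 + 96*s^2 + 80*s + 16)/(3*s^6 + 20*s^5 + 37*s^4 - 2*s^3 - 24*s^2 - 62*s - 44)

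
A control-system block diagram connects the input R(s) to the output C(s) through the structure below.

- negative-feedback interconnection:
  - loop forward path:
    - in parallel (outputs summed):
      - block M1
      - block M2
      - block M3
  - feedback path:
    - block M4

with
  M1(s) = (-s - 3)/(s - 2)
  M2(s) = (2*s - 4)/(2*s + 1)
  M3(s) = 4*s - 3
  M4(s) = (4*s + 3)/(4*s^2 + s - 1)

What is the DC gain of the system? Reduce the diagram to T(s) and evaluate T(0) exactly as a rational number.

First reduce the diagram to T(s).

Step 1. combine M1, M2, M3 in parallel: (8*s^3 - 18*s^2 - 14*s + 11)/(2*s^2 - 3*s - 2)
Step 2. close the feedback loop around (M1+M2+M3), M4: (32*s^5 - 64*s^4 - 82*s^3 + 48*s^2 + 25*s - 11)/(40*s^4 - 58*s^3 - 123*s^2 + 3*s + 35)
That last expression is T(s); at s = 0 only the constant terms survive, so T(0) = -11/35.

Answer: -11/35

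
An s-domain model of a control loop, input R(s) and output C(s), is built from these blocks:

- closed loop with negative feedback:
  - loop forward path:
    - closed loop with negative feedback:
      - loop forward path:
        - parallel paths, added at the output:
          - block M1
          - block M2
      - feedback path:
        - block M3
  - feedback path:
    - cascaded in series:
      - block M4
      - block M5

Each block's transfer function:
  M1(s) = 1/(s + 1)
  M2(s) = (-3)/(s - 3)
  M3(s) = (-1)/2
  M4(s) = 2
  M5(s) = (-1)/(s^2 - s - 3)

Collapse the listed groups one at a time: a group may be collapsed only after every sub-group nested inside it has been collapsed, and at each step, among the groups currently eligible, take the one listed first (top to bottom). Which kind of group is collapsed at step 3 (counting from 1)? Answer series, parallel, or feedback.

Step 1. combine M1, M2 in parallel
Step 2. feedback reduction of (M1+M2), M3
Step 3. multiply M4, M5 (series)
Step 4. feedback reduction of [(M1+M2)/(1+(M1+M2)*M3)], (M4*M5)
So the answer for step 3 is series.

Answer: series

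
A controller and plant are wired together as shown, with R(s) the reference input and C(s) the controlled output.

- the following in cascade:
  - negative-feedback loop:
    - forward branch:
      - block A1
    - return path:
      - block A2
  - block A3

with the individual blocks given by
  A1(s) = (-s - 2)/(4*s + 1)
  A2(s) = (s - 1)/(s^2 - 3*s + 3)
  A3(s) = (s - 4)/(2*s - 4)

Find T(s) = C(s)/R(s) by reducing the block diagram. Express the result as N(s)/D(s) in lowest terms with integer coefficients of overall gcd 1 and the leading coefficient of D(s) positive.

First reduce the diagram to T(s).

(1) collapse the loop (A1 forward, A2 return); result (-s^3 + s^2 + 3*s - 6)/(4*s^3 - 12*s^2 + 8*s + 5)
(2) combine [A1/(1+A1*A2)], A3 in series, which is the overall transfer function T(s) = C(s)/R(s) in lowest terms

Answer: (-s^4 + 5*s^3 - s^2 - 18*s + 24)/(8*s^4 - 40*s^3 + 64*s^2 - 22*s - 20)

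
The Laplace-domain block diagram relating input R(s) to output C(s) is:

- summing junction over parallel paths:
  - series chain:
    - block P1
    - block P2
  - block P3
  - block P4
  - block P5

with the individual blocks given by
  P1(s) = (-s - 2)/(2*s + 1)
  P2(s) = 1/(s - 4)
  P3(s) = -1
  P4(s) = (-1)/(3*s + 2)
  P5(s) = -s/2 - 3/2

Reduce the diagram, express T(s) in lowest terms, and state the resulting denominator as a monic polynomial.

Reducing step by step:

[1] cascade P1, P2 = (-s - 2)/(2*s^2 - 7*s - 4)
[2] parallel reduction of (P1*P2), P3, P4, P5 = (-6*s^4 - 13*s^3 + 101*s^2 + 136*s + 40)/(12*s^3 - 34*s^2 - 52*s - 16)
That last expression is T(s), already simplified. Scaling its denominator by 1/12 (the reciprocal of the leading coefficient) yields the monic denominator.

Answer: s^3 - 17*s^2/6 - 13*s/3 - 4/3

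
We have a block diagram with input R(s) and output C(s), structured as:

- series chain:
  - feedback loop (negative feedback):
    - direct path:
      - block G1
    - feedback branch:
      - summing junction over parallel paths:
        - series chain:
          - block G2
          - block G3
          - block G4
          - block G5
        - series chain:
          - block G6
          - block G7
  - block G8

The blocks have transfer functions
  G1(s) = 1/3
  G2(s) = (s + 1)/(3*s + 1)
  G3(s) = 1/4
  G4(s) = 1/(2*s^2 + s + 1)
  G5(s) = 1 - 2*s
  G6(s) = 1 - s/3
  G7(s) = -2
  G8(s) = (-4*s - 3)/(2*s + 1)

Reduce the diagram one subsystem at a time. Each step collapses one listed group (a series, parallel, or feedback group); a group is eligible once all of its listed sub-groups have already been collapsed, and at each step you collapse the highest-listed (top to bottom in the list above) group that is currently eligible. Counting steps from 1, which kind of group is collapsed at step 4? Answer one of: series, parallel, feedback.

Step 1 - cascade G2, G3, G4, G5
Step 2 - cascade G6, G7
Step 3 - add (G2*G3*G4*G5), (G6*G7) (parallel)
Step 4 - collapse the loop (G1 forward, ((G2*G3*G4*G5)+(G6*G7)) return)
Step 5 - combine [G1/(1+G1*((G2*G3*G4*G5)+(G6*G7)))], G8 in series
Step 4 collapses a feedback group.

Answer: feedback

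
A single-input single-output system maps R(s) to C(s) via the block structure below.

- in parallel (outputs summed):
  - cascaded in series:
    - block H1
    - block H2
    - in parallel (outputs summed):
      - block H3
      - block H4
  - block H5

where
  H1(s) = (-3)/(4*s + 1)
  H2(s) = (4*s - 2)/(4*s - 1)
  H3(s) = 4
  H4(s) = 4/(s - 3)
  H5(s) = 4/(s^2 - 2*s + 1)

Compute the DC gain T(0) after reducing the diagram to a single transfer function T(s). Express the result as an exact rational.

Answer: -12

Working:
Step 1: add H3, H4 (parallel) -> (4*s - 8)/(s - 3)
Step 2: cascade H1, H2, (H3+H4) -> (-48*s^2 + 120*s - 48)/(16*s^3 - 48*s^2 - s + 3)
Step 3: sum the parallel branches (H1*H2*(H3+H4)), H5 -> (-48*s^4 + 280*s^3 - 528*s^2 + 212*s - 36)/(16*s^5 - 80*s^4 + 111*s^3 - 43*s^2 - 7*s + 3)
Step 3 gives the overall T(s). Then T(0) = -36/3 = -12.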